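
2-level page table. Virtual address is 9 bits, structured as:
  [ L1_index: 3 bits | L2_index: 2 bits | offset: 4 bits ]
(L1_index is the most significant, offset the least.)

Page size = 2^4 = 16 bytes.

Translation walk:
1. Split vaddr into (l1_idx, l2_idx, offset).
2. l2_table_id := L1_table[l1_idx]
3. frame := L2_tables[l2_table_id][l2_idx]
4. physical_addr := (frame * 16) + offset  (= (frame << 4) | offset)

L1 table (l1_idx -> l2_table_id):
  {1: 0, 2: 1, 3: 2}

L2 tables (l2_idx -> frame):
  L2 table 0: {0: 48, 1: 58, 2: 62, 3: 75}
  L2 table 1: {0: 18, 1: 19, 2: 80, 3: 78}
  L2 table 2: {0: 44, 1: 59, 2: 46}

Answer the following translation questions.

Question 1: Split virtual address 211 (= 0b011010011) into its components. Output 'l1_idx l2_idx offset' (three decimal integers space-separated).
vaddr = 211 = 0b011010011
  top 3 bits -> l1_idx = 3
  next 2 bits -> l2_idx = 1
  bottom 4 bits -> offset = 3

Answer: 3 1 3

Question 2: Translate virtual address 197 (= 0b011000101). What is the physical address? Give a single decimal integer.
Answer: 709

Derivation:
vaddr = 197 = 0b011000101
Split: l1_idx=3, l2_idx=0, offset=5
L1[3] = 2
L2[2][0] = 44
paddr = 44 * 16 + 5 = 709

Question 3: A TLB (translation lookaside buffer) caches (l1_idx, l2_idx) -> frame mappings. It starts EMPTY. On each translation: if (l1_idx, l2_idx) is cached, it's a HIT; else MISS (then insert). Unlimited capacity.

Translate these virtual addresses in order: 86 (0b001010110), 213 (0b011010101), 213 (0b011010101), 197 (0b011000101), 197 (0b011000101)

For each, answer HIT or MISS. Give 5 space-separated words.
vaddr=86: (1,1) not in TLB -> MISS, insert
vaddr=213: (3,1) not in TLB -> MISS, insert
vaddr=213: (3,1) in TLB -> HIT
vaddr=197: (3,0) not in TLB -> MISS, insert
vaddr=197: (3,0) in TLB -> HIT

Answer: MISS MISS HIT MISS HIT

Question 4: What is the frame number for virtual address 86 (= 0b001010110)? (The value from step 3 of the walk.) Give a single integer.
Answer: 58

Derivation:
vaddr = 86: l1_idx=1, l2_idx=1
L1[1] = 0; L2[0][1] = 58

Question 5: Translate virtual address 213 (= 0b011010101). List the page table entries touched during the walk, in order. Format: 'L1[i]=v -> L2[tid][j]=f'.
vaddr = 213 = 0b011010101
Split: l1_idx=3, l2_idx=1, offset=5

Answer: L1[3]=2 -> L2[2][1]=59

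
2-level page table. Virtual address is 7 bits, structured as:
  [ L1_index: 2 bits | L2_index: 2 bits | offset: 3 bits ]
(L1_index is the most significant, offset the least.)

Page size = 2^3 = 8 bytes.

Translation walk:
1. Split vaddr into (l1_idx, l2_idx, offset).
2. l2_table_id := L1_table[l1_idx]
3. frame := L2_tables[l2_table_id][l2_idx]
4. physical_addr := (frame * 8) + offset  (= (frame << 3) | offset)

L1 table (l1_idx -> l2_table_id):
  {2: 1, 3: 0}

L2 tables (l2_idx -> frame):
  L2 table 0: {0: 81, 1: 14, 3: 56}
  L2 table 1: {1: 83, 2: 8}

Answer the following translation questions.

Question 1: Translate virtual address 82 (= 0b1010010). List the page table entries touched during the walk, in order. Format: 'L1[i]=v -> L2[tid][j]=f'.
vaddr = 82 = 0b1010010
Split: l1_idx=2, l2_idx=2, offset=2

Answer: L1[2]=1 -> L2[1][2]=8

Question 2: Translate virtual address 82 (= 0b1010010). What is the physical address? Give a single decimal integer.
Answer: 66

Derivation:
vaddr = 82 = 0b1010010
Split: l1_idx=2, l2_idx=2, offset=2
L1[2] = 1
L2[1][2] = 8
paddr = 8 * 8 + 2 = 66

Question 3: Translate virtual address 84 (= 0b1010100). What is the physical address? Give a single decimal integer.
vaddr = 84 = 0b1010100
Split: l1_idx=2, l2_idx=2, offset=4
L1[2] = 1
L2[1][2] = 8
paddr = 8 * 8 + 4 = 68

Answer: 68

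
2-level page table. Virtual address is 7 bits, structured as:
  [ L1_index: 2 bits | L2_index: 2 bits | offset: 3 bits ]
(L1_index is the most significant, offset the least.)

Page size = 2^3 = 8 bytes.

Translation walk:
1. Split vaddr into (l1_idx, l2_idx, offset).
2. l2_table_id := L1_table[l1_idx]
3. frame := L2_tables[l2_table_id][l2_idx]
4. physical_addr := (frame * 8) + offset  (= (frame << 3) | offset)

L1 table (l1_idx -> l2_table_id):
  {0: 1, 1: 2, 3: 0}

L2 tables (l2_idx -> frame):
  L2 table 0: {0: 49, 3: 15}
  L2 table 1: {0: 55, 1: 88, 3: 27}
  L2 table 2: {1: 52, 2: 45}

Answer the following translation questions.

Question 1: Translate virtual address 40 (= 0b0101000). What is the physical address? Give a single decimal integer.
vaddr = 40 = 0b0101000
Split: l1_idx=1, l2_idx=1, offset=0
L1[1] = 2
L2[2][1] = 52
paddr = 52 * 8 + 0 = 416

Answer: 416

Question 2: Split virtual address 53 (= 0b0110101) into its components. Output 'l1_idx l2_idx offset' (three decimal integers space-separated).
Answer: 1 2 5

Derivation:
vaddr = 53 = 0b0110101
  top 2 bits -> l1_idx = 1
  next 2 bits -> l2_idx = 2
  bottom 3 bits -> offset = 5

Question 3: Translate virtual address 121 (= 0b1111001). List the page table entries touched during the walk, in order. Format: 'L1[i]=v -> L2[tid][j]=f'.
vaddr = 121 = 0b1111001
Split: l1_idx=3, l2_idx=3, offset=1

Answer: L1[3]=0 -> L2[0][3]=15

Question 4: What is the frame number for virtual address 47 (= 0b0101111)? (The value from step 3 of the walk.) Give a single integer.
vaddr = 47: l1_idx=1, l2_idx=1
L1[1] = 2; L2[2][1] = 52

Answer: 52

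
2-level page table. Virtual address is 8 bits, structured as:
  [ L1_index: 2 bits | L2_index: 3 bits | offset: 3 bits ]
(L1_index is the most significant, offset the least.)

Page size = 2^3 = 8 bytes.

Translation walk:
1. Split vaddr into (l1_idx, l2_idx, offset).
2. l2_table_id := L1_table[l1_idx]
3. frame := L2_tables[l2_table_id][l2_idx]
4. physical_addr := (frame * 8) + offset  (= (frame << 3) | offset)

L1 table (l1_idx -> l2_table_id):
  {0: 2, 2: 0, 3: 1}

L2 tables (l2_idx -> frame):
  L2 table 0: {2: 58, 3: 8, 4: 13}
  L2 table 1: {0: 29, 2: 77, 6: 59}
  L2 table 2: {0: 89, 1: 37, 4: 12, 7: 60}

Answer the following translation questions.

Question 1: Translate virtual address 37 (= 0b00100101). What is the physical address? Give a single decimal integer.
vaddr = 37 = 0b00100101
Split: l1_idx=0, l2_idx=4, offset=5
L1[0] = 2
L2[2][4] = 12
paddr = 12 * 8 + 5 = 101

Answer: 101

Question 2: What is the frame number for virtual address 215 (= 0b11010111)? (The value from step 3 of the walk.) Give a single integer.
vaddr = 215: l1_idx=3, l2_idx=2
L1[3] = 1; L2[1][2] = 77

Answer: 77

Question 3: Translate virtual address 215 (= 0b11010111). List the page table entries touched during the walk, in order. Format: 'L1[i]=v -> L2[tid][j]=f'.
Answer: L1[3]=1 -> L2[1][2]=77

Derivation:
vaddr = 215 = 0b11010111
Split: l1_idx=3, l2_idx=2, offset=7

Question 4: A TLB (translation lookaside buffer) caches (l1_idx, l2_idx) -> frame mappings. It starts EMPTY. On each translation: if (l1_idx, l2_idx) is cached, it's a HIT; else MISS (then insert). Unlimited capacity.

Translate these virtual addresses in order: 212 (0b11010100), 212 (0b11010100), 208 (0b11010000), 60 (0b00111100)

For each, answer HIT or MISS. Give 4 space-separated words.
Answer: MISS HIT HIT MISS

Derivation:
vaddr=212: (3,2) not in TLB -> MISS, insert
vaddr=212: (3,2) in TLB -> HIT
vaddr=208: (3,2) in TLB -> HIT
vaddr=60: (0,7) not in TLB -> MISS, insert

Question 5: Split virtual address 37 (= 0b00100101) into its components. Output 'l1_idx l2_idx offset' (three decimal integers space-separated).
Answer: 0 4 5

Derivation:
vaddr = 37 = 0b00100101
  top 2 bits -> l1_idx = 0
  next 3 bits -> l2_idx = 4
  bottom 3 bits -> offset = 5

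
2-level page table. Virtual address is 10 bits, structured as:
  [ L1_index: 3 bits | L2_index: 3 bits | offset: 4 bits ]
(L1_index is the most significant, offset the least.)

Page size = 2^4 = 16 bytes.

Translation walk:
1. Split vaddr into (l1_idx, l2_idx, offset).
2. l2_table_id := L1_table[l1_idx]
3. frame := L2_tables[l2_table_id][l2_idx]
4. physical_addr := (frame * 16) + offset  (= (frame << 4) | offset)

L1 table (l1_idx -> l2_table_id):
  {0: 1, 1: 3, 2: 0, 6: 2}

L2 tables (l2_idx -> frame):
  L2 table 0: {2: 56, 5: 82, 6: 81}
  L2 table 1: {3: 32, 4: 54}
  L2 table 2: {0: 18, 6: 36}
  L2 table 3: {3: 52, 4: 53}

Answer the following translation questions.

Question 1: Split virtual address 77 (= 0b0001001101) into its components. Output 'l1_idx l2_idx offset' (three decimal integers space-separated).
vaddr = 77 = 0b0001001101
  top 3 bits -> l1_idx = 0
  next 3 bits -> l2_idx = 4
  bottom 4 bits -> offset = 13

Answer: 0 4 13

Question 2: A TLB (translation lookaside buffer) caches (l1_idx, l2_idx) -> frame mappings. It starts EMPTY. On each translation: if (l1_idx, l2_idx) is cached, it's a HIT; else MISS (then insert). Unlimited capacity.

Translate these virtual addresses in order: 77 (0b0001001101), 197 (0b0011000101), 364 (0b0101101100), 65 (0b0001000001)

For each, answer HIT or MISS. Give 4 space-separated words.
Answer: MISS MISS MISS HIT

Derivation:
vaddr=77: (0,4) not in TLB -> MISS, insert
vaddr=197: (1,4) not in TLB -> MISS, insert
vaddr=364: (2,6) not in TLB -> MISS, insert
vaddr=65: (0,4) in TLB -> HIT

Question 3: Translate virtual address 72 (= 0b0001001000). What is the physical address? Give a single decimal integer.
vaddr = 72 = 0b0001001000
Split: l1_idx=0, l2_idx=4, offset=8
L1[0] = 1
L2[1][4] = 54
paddr = 54 * 16 + 8 = 872

Answer: 872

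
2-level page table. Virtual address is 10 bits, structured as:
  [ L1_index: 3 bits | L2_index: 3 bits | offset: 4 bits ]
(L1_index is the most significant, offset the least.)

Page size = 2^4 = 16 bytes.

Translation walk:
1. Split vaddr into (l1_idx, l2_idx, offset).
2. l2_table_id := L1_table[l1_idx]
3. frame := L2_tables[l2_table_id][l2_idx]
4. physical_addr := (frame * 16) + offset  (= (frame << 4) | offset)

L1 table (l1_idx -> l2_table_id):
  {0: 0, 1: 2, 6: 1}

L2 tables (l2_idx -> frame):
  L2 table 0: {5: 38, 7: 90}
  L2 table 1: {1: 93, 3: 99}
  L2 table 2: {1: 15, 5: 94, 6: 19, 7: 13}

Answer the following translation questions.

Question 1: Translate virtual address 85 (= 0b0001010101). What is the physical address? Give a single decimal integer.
vaddr = 85 = 0b0001010101
Split: l1_idx=0, l2_idx=5, offset=5
L1[0] = 0
L2[0][5] = 38
paddr = 38 * 16 + 5 = 613

Answer: 613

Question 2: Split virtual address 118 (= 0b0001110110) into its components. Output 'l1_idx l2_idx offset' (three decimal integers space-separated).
vaddr = 118 = 0b0001110110
  top 3 bits -> l1_idx = 0
  next 3 bits -> l2_idx = 7
  bottom 4 bits -> offset = 6

Answer: 0 7 6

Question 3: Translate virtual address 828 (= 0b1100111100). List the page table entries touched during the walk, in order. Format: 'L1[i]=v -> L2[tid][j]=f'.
Answer: L1[6]=1 -> L2[1][3]=99

Derivation:
vaddr = 828 = 0b1100111100
Split: l1_idx=6, l2_idx=3, offset=12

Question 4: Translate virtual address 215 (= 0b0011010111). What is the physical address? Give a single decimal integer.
Answer: 1511

Derivation:
vaddr = 215 = 0b0011010111
Split: l1_idx=1, l2_idx=5, offset=7
L1[1] = 2
L2[2][5] = 94
paddr = 94 * 16 + 7 = 1511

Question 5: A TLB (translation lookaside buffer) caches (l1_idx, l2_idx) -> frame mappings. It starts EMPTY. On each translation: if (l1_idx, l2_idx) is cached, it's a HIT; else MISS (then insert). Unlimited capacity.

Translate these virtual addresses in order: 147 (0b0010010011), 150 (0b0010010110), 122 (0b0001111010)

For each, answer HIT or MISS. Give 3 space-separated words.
vaddr=147: (1,1) not in TLB -> MISS, insert
vaddr=150: (1,1) in TLB -> HIT
vaddr=122: (0,7) not in TLB -> MISS, insert

Answer: MISS HIT MISS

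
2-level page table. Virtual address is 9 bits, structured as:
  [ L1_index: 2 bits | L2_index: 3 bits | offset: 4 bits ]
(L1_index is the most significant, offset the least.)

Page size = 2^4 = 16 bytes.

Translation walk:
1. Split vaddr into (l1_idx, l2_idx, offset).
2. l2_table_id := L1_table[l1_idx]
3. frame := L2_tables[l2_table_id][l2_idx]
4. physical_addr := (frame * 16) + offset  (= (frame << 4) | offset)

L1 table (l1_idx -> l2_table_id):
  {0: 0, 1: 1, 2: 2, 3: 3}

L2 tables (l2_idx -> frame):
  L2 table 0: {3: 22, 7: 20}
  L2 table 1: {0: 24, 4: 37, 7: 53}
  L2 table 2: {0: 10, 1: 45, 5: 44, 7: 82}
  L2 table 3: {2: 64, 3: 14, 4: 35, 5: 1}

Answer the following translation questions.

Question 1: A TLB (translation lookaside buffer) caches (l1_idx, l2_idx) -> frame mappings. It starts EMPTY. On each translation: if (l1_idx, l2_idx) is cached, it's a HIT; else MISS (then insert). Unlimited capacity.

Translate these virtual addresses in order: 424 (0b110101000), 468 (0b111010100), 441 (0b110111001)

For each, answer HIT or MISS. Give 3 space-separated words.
vaddr=424: (3,2) not in TLB -> MISS, insert
vaddr=468: (3,5) not in TLB -> MISS, insert
vaddr=441: (3,3) not in TLB -> MISS, insert

Answer: MISS MISS MISS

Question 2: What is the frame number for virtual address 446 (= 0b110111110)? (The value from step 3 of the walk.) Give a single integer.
Answer: 14

Derivation:
vaddr = 446: l1_idx=3, l2_idx=3
L1[3] = 3; L2[3][3] = 14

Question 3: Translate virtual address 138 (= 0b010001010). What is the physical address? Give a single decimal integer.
vaddr = 138 = 0b010001010
Split: l1_idx=1, l2_idx=0, offset=10
L1[1] = 1
L2[1][0] = 24
paddr = 24 * 16 + 10 = 394

Answer: 394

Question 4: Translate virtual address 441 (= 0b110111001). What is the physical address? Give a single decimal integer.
vaddr = 441 = 0b110111001
Split: l1_idx=3, l2_idx=3, offset=9
L1[3] = 3
L2[3][3] = 14
paddr = 14 * 16 + 9 = 233

Answer: 233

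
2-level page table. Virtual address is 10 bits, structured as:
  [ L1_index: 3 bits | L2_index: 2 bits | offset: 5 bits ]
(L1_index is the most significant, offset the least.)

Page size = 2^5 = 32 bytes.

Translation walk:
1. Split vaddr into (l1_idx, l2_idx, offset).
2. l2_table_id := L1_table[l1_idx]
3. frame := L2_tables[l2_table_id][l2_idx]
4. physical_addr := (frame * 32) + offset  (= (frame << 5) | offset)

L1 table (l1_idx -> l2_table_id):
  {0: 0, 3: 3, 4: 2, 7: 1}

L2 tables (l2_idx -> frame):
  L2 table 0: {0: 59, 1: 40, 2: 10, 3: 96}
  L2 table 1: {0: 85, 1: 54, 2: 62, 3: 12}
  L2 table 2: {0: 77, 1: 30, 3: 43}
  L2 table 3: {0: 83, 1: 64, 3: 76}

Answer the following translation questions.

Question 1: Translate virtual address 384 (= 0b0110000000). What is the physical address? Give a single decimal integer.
vaddr = 384 = 0b0110000000
Split: l1_idx=3, l2_idx=0, offset=0
L1[3] = 3
L2[3][0] = 83
paddr = 83 * 32 + 0 = 2656

Answer: 2656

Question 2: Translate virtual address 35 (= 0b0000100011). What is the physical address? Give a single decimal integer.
vaddr = 35 = 0b0000100011
Split: l1_idx=0, l2_idx=1, offset=3
L1[0] = 0
L2[0][1] = 40
paddr = 40 * 32 + 3 = 1283

Answer: 1283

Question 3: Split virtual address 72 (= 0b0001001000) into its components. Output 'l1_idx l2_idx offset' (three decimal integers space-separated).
Answer: 0 2 8

Derivation:
vaddr = 72 = 0b0001001000
  top 3 bits -> l1_idx = 0
  next 2 bits -> l2_idx = 2
  bottom 5 bits -> offset = 8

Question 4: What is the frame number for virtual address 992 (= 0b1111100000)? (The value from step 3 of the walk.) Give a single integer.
vaddr = 992: l1_idx=7, l2_idx=3
L1[7] = 1; L2[1][3] = 12

Answer: 12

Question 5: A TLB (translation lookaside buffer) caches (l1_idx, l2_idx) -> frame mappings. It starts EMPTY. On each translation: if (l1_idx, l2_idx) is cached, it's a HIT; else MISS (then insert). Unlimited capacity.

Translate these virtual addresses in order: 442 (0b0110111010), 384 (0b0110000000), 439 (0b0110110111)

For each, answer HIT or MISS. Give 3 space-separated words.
Answer: MISS MISS HIT

Derivation:
vaddr=442: (3,1) not in TLB -> MISS, insert
vaddr=384: (3,0) not in TLB -> MISS, insert
vaddr=439: (3,1) in TLB -> HIT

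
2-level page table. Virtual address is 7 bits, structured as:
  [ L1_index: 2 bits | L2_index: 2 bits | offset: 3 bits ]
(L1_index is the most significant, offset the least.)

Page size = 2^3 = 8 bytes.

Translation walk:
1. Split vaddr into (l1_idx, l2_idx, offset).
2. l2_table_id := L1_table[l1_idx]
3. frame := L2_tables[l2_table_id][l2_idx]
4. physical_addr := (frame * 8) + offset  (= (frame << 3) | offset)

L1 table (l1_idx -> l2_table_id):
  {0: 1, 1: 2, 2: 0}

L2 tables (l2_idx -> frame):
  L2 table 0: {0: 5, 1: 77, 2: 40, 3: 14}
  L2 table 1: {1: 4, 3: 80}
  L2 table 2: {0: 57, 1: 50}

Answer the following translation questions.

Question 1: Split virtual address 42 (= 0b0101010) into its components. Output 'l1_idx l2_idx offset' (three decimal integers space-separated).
Answer: 1 1 2

Derivation:
vaddr = 42 = 0b0101010
  top 2 bits -> l1_idx = 1
  next 2 bits -> l2_idx = 1
  bottom 3 bits -> offset = 2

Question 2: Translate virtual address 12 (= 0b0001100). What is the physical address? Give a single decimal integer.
Answer: 36

Derivation:
vaddr = 12 = 0b0001100
Split: l1_idx=0, l2_idx=1, offset=4
L1[0] = 1
L2[1][1] = 4
paddr = 4 * 8 + 4 = 36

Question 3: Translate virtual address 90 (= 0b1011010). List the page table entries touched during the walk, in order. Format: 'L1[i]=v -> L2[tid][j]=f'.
Answer: L1[2]=0 -> L2[0][3]=14

Derivation:
vaddr = 90 = 0b1011010
Split: l1_idx=2, l2_idx=3, offset=2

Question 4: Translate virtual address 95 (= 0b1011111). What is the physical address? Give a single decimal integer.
Answer: 119

Derivation:
vaddr = 95 = 0b1011111
Split: l1_idx=2, l2_idx=3, offset=7
L1[2] = 0
L2[0][3] = 14
paddr = 14 * 8 + 7 = 119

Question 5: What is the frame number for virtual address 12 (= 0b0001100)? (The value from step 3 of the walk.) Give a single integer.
Answer: 4

Derivation:
vaddr = 12: l1_idx=0, l2_idx=1
L1[0] = 1; L2[1][1] = 4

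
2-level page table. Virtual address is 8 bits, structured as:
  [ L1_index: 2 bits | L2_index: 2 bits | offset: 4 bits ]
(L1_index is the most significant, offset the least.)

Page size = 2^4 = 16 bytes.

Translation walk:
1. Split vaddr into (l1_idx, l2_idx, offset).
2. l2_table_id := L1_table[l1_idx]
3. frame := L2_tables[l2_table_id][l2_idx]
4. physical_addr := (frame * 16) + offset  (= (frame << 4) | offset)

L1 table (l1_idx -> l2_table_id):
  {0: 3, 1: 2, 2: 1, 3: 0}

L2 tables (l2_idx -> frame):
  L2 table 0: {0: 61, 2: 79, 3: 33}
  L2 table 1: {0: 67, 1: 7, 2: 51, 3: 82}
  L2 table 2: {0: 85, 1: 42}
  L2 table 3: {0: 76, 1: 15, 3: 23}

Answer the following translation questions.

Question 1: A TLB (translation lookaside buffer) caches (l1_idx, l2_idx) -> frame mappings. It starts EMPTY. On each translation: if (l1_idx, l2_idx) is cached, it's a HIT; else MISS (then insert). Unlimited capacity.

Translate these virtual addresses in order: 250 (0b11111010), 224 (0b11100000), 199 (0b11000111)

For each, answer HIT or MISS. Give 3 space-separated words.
Answer: MISS MISS MISS

Derivation:
vaddr=250: (3,3) not in TLB -> MISS, insert
vaddr=224: (3,2) not in TLB -> MISS, insert
vaddr=199: (3,0) not in TLB -> MISS, insert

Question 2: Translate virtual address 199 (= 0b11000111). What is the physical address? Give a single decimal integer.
vaddr = 199 = 0b11000111
Split: l1_idx=3, l2_idx=0, offset=7
L1[3] = 0
L2[0][0] = 61
paddr = 61 * 16 + 7 = 983

Answer: 983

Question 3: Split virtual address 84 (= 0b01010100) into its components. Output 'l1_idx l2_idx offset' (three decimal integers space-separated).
vaddr = 84 = 0b01010100
  top 2 bits -> l1_idx = 1
  next 2 bits -> l2_idx = 1
  bottom 4 bits -> offset = 4

Answer: 1 1 4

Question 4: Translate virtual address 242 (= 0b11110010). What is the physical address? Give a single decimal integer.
Answer: 530

Derivation:
vaddr = 242 = 0b11110010
Split: l1_idx=3, l2_idx=3, offset=2
L1[3] = 0
L2[0][3] = 33
paddr = 33 * 16 + 2 = 530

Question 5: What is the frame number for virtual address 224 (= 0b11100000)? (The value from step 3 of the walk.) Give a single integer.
vaddr = 224: l1_idx=3, l2_idx=2
L1[3] = 0; L2[0][2] = 79

Answer: 79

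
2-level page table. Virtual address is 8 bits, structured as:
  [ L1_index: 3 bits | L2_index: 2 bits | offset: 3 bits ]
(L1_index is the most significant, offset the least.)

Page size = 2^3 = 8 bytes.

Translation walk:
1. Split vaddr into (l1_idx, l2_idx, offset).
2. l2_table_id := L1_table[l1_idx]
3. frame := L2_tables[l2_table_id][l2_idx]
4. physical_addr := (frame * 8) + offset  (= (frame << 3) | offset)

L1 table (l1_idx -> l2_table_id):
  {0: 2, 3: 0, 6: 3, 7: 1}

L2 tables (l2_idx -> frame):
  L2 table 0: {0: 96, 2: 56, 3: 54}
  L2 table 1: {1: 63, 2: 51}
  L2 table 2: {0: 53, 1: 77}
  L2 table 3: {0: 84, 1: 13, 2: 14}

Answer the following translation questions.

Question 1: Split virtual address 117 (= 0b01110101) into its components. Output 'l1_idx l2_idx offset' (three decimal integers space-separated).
Answer: 3 2 5

Derivation:
vaddr = 117 = 0b01110101
  top 3 bits -> l1_idx = 3
  next 2 bits -> l2_idx = 2
  bottom 3 bits -> offset = 5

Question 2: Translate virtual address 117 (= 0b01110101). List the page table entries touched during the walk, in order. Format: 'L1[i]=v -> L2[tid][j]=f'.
vaddr = 117 = 0b01110101
Split: l1_idx=3, l2_idx=2, offset=5

Answer: L1[3]=0 -> L2[0][2]=56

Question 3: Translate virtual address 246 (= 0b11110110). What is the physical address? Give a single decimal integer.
Answer: 414

Derivation:
vaddr = 246 = 0b11110110
Split: l1_idx=7, l2_idx=2, offset=6
L1[7] = 1
L2[1][2] = 51
paddr = 51 * 8 + 6 = 414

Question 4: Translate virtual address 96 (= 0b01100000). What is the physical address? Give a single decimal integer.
vaddr = 96 = 0b01100000
Split: l1_idx=3, l2_idx=0, offset=0
L1[3] = 0
L2[0][0] = 96
paddr = 96 * 8 + 0 = 768

Answer: 768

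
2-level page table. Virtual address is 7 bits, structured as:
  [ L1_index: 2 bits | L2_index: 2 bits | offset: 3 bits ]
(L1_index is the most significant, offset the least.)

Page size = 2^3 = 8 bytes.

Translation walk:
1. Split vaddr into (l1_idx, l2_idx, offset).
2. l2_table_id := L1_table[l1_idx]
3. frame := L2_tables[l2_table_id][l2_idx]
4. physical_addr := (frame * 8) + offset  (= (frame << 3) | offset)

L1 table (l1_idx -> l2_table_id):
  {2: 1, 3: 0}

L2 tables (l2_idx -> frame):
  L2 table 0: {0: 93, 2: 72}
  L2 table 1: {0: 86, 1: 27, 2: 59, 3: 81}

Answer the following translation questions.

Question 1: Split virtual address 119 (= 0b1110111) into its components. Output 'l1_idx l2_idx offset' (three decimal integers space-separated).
vaddr = 119 = 0b1110111
  top 2 bits -> l1_idx = 3
  next 2 bits -> l2_idx = 2
  bottom 3 bits -> offset = 7

Answer: 3 2 7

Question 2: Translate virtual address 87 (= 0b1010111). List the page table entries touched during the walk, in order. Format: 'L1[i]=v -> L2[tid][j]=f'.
Answer: L1[2]=1 -> L2[1][2]=59

Derivation:
vaddr = 87 = 0b1010111
Split: l1_idx=2, l2_idx=2, offset=7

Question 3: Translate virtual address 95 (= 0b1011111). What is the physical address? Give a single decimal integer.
vaddr = 95 = 0b1011111
Split: l1_idx=2, l2_idx=3, offset=7
L1[2] = 1
L2[1][3] = 81
paddr = 81 * 8 + 7 = 655

Answer: 655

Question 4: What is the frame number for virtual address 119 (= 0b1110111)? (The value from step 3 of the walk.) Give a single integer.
Answer: 72

Derivation:
vaddr = 119: l1_idx=3, l2_idx=2
L1[3] = 0; L2[0][2] = 72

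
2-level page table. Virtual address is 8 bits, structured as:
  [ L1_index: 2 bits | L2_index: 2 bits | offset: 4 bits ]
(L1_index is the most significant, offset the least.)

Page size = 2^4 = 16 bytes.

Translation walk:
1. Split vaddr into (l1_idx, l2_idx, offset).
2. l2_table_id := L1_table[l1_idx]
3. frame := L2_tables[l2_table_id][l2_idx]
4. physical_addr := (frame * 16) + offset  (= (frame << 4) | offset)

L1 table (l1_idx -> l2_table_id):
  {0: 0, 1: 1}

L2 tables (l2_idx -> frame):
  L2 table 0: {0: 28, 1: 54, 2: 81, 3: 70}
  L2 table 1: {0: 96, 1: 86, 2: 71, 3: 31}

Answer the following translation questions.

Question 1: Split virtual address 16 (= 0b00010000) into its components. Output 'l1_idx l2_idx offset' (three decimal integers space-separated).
Answer: 0 1 0

Derivation:
vaddr = 16 = 0b00010000
  top 2 bits -> l1_idx = 0
  next 2 bits -> l2_idx = 1
  bottom 4 bits -> offset = 0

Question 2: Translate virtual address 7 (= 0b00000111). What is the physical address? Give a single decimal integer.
vaddr = 7 = 0b00000111
Split: l1_idx=0, l2_idx=0, offset=7
L1[0] = 0
L2[0][0] = 28
paddr = 28 * 16 + 7 = 455

Answer: 455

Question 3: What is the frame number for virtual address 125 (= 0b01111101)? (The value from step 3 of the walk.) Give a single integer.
Answer: 31

Derivation:
vaddr = 125: l1_idx=1, l2_idx=3
L1[1] = 1; L2[1][3] = 31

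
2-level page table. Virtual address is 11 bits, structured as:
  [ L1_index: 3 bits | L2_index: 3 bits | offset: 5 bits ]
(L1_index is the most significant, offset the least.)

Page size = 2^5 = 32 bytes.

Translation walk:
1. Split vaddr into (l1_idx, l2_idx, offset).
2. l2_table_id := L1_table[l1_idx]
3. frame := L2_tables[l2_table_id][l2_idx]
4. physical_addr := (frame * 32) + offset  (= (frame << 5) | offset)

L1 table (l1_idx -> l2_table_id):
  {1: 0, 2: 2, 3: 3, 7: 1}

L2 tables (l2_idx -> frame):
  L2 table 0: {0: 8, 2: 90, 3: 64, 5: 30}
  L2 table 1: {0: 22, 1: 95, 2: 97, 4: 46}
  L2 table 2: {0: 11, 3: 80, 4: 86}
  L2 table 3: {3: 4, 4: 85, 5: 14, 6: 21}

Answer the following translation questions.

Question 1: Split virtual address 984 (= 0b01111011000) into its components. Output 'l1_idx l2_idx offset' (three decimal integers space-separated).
Answer: 3 6 24

Derivation:
vaddr = 984 = 0b01111011000
  top 3 bits -> l1_idx = 3
  next 3 bits -> l2_idx = 6
  bottom 5 bits -> offset = 24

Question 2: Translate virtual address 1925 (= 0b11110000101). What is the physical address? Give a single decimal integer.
vaddr = 1925 = 0b11110000101
Split: l1_idx=7, l2_idx=4, offset=5
L1[7] = 1
L2[1][4] = 46
paddr = 46 * 32 + 5 = 1477

Answer: 1477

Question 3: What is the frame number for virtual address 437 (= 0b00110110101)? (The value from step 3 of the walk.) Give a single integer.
Answer: 30

Derivation:
vaddr = 437: l1_idx=1, l2_idx=5
L1[1] = 0; L2[0][5] = 30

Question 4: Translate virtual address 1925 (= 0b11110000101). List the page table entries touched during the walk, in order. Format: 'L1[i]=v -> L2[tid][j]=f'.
Answer: L1[7]=1 -> L2[1][4]=46

Derivation:
vaddr = 1925 = 0b11110000101
Split: l1_idx=7, l2_idx=4, offset=5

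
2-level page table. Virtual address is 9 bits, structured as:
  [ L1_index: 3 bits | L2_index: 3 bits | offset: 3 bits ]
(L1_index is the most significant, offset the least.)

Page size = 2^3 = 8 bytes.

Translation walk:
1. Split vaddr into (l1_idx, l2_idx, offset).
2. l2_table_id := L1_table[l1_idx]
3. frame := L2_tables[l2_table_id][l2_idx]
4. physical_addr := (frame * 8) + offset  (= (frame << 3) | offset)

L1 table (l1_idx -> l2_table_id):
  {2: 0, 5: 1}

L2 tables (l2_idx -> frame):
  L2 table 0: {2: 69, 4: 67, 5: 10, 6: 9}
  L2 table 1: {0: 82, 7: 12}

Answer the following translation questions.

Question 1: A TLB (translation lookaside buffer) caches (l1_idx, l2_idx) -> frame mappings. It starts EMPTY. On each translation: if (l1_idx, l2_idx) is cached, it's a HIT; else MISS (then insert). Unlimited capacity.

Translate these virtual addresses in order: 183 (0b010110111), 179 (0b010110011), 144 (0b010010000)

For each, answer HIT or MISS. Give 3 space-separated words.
Answer: MISS HIT MISS

Derivation:
vaddr=183: (2,6) not in TLB -> MISS, insert
vaddr=179: (2,6) in TLB -> HIT
vaddr=144: (2,2) not in TLB -> MISS, insert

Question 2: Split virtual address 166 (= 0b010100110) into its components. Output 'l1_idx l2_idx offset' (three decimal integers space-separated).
vaddr = 166 = 0b010100110
  top 3 bits -> l1_idx = 2
  next 3 bits -> l2_idx = 4
  bottom 3 bits -> offset = 6

Answer: 2 4 6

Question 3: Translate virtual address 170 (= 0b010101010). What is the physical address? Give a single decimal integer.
vaddr = 170 = 0b010101010
Split: l1_idx=2, l2_idx=5, offset=2
L1[2] = 0
L2[0][5] = 10
paddr = 10 * 8 + 2 = 82

Answer: 82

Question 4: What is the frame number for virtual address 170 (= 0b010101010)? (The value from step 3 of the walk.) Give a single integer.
vaddr = 170: l1_idx=2, l2_idx=5
L1[2] = 0; L2[0][5] = 10

Answer: 10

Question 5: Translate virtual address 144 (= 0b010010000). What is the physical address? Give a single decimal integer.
vaddr = 144 = 0b010010000
Split: l1_idx=2, l2_idx=2, offset=0
L1[2] = 0
L2[0][2] = 69
paddr = 69 * 8 + 0 = 552

Answer: 552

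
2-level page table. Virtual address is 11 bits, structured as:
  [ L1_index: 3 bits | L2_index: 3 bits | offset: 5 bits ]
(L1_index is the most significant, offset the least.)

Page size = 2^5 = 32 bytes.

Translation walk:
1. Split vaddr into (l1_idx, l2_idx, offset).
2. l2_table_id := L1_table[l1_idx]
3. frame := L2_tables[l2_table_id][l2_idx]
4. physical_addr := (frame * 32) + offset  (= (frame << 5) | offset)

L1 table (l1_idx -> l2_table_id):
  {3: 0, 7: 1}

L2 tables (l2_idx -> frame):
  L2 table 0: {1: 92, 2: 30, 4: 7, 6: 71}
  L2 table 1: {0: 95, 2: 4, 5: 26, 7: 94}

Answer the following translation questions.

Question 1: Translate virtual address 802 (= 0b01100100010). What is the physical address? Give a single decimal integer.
vaddr = 802 = 0b01100100010
Split: l1_idx=3, l2_idx=1, offset=2
L1[3] = 0
L2[0][1] = 92
paddr = 92 * 32 + 2 = 2946

Answer: 2946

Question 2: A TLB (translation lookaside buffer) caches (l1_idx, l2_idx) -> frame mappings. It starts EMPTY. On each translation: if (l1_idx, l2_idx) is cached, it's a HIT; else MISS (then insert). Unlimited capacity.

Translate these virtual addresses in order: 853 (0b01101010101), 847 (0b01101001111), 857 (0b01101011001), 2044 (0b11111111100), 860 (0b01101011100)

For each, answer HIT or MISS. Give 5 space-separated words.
Answer: MISS HIT HIT MISS HIT

Derivation:
vaddr=853: (3,2) not in TLB -> MISS, insert
vaddr=847: (3,2) in TLB -> HIT
vaddr=857: (3,2) in TLB -> HIT
vaddr=2044: (7,7) not in TLB -> MISS, insert
vaddr=860: (3,2) in TLB -> HIT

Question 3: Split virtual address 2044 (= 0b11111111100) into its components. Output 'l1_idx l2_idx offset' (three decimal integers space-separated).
vaddr = 2044 = 0b11111111100
  top 3 bits -> l1_idx = 7
  next 3 bits -> l2_idx = 7
  bottom 5 bits -> offset = 28

Answer: 7 7 28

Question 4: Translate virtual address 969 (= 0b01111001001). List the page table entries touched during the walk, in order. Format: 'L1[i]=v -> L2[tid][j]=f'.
vaddr = 969 = 0b01111001001
Split: l1_idx=3, l2_idx=6, offset=9

Answer: L1[3]=0 -> L2[0][6]=71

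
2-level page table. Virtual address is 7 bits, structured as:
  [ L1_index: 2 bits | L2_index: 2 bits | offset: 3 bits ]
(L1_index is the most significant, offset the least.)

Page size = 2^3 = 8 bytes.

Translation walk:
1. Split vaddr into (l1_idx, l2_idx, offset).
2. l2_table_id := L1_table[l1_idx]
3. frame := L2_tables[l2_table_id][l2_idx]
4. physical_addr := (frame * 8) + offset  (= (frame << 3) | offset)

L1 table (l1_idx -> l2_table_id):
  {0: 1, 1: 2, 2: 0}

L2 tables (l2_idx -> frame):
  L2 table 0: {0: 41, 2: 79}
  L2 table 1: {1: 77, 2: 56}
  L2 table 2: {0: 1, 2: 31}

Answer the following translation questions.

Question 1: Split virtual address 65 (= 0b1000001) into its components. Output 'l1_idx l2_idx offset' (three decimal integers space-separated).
vaddr = 65 = 0b1000001
  top 2 bits -> l1_idx = 2
  next 2 bits -> l2_idx = 0
  bottom 3 bits -> offset = 1

Answer: 2 0 1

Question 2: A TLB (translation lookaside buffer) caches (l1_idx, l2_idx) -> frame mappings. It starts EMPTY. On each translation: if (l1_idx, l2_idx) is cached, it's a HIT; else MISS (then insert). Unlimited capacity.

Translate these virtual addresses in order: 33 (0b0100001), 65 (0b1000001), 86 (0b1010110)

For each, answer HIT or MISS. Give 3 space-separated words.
Answer: MISS MISS MISS

Derivation:
vaddr=33: (1,0) not in TLB -> MISS, insert
vaddr=65: (2,0) not in TLB -> MISS, insert
vaddr=86: (2,2) not in TLB -> MISS, insert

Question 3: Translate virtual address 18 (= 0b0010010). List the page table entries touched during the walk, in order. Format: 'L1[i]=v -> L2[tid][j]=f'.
vaddr = 18 = 0b0010010
Split: l1_idx=0, l2_idx=2, offset=2

Answer: L1[0]=1 -> L2[1][2]=56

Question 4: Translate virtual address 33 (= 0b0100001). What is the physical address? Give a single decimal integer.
Answer: 9

Derivation:
vaddr = 33 = 0b0100001
Split: l1_idx=1, l2_idx=0, offset=1
L1[1] = 2
L2[2][0] = 1
paddr = 1 * 8 + 1 = 9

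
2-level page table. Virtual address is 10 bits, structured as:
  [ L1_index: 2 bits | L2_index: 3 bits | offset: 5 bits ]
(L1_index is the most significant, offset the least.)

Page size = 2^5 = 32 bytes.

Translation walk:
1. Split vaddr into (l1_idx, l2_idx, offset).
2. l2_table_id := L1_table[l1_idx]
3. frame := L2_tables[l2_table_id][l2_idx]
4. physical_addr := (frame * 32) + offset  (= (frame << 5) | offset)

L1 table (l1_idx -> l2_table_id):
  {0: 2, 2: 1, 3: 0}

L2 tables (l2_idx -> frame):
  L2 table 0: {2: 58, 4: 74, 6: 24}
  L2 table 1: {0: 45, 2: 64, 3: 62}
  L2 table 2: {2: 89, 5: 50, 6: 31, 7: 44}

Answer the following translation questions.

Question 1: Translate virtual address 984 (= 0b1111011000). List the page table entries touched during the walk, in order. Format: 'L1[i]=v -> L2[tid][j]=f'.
vaddr = 984 = 0b1111011000
Split: l1_idx=3, l2_idx=6, offset=24

Answer: L1[3]=0 -> L2[0][6]=24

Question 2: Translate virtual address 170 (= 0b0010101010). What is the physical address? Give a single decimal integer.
Answer: 1610

Derivation:
vaddr = 170 = 0b0010101010
Split: l1_idx=0, l2_idx=5, offset=10
L1[0] = 2
L2[2][5] = 50
paddr = 50 * 32 + 10 = 1610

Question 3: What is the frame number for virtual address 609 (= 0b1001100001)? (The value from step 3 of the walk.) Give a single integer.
vaddr = 609: l1_idx=2, l2_idx=3
L1[2] = 1; L2[1][3] = 62

Answer: 62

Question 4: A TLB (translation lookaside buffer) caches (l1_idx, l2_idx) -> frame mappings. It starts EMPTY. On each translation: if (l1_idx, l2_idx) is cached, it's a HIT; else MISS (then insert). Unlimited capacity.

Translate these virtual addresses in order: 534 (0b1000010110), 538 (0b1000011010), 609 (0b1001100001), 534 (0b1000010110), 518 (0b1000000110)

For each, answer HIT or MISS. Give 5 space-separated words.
vaddr=534: (2,0) not in TLB -> MISS, insert
vaddr=538: (2,0) in TLB -> HIT
vaddr=609: (2,3) not in TLB -> MISS, insert
vaddr=534: (2,0) in TLB -> HIT
vaddr=518: (2,0) in TLB -> HIT

Answer: MISS HIT MISS HIT HIT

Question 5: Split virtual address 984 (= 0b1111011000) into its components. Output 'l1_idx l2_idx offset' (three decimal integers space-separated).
Answer: 3 6 24

Derivation:
vaddr = 984 = 0b1111011000
  top 2 bits -> l1_idx = 3
  next 3 bits -> l2_idx = 6
  bottom 5 bits -> offset = 24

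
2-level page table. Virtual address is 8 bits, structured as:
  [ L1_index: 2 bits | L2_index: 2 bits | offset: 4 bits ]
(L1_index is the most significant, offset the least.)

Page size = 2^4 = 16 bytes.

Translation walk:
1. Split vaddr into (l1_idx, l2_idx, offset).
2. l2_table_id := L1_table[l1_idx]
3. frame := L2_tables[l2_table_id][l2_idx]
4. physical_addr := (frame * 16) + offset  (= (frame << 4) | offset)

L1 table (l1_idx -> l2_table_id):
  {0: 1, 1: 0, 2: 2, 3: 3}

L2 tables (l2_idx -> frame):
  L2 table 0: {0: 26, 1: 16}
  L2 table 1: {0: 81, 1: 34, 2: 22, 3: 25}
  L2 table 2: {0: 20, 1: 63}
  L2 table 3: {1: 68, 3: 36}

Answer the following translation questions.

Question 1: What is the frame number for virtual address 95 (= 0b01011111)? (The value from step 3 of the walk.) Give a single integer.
vaddr = 95: l1_idx=1, l2_idx=1
L1[1] = 0; L2[0][1] = 16

Answer: 16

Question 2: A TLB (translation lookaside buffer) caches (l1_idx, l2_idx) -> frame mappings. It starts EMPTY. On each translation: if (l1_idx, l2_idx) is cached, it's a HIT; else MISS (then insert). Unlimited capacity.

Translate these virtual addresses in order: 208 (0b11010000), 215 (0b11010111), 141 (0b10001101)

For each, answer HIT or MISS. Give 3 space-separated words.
Answer: MISS HIT MISS

Derivation:
vaddr=208: (3,1) not in TLB -> MISS, insert
vaddr=215: (3,1) in TLB -> HIT
vaddr=141: (2,0) not in TLB -> MISS, insert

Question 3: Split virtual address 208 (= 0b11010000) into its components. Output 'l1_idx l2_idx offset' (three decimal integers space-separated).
Answer: 3 1 0

Derivation:
vaddr = 208 = 0b11010000
  top 2 bits -> l1_idx = 3
  next 2 bits -> l2_idx = 1
  bottom 4 bits -> offset = 0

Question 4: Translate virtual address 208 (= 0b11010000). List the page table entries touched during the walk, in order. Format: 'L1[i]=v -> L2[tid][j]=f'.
Answer: L1[3]=3 -> L2[3][1]=68

Derivation:
vaddr = 208 = 0b11010000
Split: l1_idx=3, l2_idx=1, offset=0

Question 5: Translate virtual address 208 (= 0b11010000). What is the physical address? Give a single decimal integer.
vaddr = 208 = 0b11010000
Split: l1_idx=3, l2_idx=1, offset=0
L1[3] = 3
L2[3][1] = 68
paddr = 68 * 16 + 0 = 1088

Answer: 1088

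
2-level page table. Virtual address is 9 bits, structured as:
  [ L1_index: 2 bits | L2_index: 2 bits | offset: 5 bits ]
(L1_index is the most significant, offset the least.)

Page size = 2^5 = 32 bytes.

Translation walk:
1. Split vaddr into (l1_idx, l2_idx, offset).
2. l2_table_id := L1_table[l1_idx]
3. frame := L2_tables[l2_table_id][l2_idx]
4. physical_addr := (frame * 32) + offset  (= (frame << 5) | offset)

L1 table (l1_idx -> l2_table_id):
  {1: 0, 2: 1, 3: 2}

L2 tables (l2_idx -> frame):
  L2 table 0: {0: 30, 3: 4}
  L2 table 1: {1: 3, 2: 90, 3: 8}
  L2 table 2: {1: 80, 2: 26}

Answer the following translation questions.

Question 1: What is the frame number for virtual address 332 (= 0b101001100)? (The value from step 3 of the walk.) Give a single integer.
vaddr = 332: l1_idx=2, l2_idx=2
L1[2] = 1; L2[1][2] = 90

Answer: 90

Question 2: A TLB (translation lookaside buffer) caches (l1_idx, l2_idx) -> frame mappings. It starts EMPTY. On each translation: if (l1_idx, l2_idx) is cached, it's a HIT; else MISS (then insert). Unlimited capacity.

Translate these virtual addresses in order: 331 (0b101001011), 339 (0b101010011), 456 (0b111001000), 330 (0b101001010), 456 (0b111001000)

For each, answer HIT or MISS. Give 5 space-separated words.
vaddr=331: (2,2) not in TLB -> MISS, insert
vaddr=339: (2,2) in TLB -> HIT
vaddr=456: (3,2) not in TLB -> MISS, insert
vaddr=330: (2,2) in TLB -> HIT
vaddr=456: (3,2) in TLB -> HIT

Answer: MISS HIT MISS HIT HIT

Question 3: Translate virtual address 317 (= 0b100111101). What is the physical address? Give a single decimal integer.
Answer: 125

Derivation:
vaddr = 317 = 0b100111101
Split: l1_idx=2, l2_idx=1, offset=29
L1[2] = 1
L2[1][1] = 3
paddr = 3 * 32 + 29 = 125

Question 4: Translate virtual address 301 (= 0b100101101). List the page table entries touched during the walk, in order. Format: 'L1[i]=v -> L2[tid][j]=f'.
vaddr = 301 = 0b100101101
Split: l1_idx=2, l2_idx=1, offset=13

Answer: L1[2]=1 -> L2[1][1]=3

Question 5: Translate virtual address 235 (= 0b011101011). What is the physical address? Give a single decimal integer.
vaddr = 235 = 0b011101011
Split: l1_idx=1, l2_idx=3, offset=11
L1[1] = 0
L2[0][3] = 4
paddr = 4 * 32 + 11 = 139

Answer: 139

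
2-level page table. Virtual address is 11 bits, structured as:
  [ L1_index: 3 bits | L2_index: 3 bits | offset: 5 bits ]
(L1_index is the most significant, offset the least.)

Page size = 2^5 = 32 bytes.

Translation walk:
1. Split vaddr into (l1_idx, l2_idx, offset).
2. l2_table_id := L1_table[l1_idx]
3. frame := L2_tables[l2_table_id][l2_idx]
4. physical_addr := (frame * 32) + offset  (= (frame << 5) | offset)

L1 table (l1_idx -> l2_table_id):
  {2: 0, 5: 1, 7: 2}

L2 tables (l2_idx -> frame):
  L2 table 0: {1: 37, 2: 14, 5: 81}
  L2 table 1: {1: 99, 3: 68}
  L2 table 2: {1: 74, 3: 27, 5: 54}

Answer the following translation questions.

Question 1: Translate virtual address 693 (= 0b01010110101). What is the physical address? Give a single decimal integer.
Answer: 2613

Derivation:
vaddr = 693 = 0b01010110101
Split: l1_idx=2, l2_idx=5, offset=21
L1[2] = 0
L2[0][5] = 81
paddr = 81 * 32 + 21 = 2613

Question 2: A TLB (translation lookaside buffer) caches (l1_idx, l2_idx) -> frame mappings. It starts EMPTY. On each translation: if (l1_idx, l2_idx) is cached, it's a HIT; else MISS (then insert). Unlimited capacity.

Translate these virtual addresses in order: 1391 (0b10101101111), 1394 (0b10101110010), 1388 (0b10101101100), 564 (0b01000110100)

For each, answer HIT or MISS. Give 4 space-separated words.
Answer: MISS HIT HIT MISS

Derivation:
vaddr=1391: (5,3) not in TLB -> MISS, insert
vaddr=1394: (5,3) in TLB -> HIT
vaddr=1388: (5,3) in TLB -> HIT
vaddr=564: (2,1) not in TLB -> MISS, insert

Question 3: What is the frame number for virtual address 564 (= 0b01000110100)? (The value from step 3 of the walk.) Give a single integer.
Answer: 37

Derivation:
vaddr = 564: l1_idx=2, l2_idx=1
L1[2] = 0; L2[0][1] = 37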